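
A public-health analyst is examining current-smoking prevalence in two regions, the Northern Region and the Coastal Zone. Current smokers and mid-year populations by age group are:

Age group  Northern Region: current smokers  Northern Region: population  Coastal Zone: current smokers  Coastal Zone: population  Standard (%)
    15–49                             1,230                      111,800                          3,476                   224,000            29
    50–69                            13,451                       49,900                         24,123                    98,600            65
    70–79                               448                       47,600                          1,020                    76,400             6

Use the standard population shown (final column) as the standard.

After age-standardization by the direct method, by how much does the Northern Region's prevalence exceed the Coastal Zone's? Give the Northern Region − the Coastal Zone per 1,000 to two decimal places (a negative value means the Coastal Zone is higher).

Age-specific rates per 1,000 for the Northern Region: 11.002, 269.559, 9.412.
For the Coastal Zone: 15.518, 244.655, 13.351.
Standard weights: 0.29, 0.65, 0.06.
The Northern Region: 0.2900×11.002 + 0.6500×269.559 + 0.0600×9.412 = 178.9687 per 1,000.
The Coastal Zone: 0.2900×15.518 + 0.6500×244.655 + 0.0600×13.351 = 164.3271 per 1,000.
Difference = 178.9687 − 164.3271 = 14.6416.

14.64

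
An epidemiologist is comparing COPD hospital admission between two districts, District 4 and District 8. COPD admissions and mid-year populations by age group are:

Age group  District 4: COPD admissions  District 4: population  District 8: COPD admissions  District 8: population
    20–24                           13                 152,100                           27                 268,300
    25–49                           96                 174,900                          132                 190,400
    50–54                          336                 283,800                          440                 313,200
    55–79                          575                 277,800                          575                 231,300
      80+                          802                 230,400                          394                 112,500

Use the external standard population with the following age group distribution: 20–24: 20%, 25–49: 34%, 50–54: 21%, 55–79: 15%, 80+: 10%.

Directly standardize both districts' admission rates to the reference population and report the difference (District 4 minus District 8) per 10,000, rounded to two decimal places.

Age-specific rates per 10,000 for District 4: 0.85, 5.49, 11.84, 20.70, 34.81.
For District 8: 1.01, 6.93, 14.05, 24.86, 35.02.
Standard weights: 0.20, 0.34, 0.21, 0.15, 0.10.
District 4: 0.2000×0.85 + 0.3400×5.49 + 0.2100×11.84 + 0.1500×20.70 + 0.1000×34.81 = 11.1091 per 10,000.
District 8: 0.2000×1.01 + 0.3400×6.93 + 0.2100×14.05 + 0.1500×24.86 + 0.1000×35.02 = 12.7397 per 10,000.
Difference = 11.1091 − 12.7397 = -1.6307.

-1.63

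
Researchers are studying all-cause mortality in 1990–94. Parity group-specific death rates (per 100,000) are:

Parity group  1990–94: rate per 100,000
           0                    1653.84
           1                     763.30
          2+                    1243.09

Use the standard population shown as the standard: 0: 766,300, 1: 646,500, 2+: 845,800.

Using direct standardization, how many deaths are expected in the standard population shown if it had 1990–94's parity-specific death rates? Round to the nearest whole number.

Expected deaths = Σ (standard pop × parity-specific rate ÷ 100,000)
= 766,300×1653.84/100,000 + 646,500×763.30/100,000 + 845,800×1243.09/100,000
= 12673.38 + 4934.73 + 10514.06 = 28122.17.

28122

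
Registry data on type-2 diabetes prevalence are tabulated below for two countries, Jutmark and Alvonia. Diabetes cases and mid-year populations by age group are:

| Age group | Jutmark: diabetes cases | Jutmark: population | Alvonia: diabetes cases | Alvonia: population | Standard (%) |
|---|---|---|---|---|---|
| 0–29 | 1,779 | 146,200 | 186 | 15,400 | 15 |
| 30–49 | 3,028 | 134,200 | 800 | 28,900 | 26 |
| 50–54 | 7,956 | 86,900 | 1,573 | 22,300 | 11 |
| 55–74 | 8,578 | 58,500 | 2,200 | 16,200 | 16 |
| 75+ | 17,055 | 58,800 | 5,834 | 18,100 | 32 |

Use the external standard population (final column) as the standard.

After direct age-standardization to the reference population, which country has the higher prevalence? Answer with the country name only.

Age-specific rates per 1,000 for Jutmark: 12.168, 22.563, 91.554, 146.632, 290.051.
For Alvonia: 12.078, 27.682, 70.538, 135.802, 322.320.
Standard weights: 0.15, 0.26, 0.11, 0.16, 0.32.
Jutmark: 0.1500×12.168 + 0.2600×22.563 + 0.1100×91.554 + 0.1600×146.632 + 0.3200×290.051 = 134.0401 per 1,000.
Alvonia: 0.1500×12.078 + 0.2600×27.682 + 0.1100×70.538 + 0.1600×135.802 + 0.3200×322.320 = 141.6390 per 1,000.

Alvonia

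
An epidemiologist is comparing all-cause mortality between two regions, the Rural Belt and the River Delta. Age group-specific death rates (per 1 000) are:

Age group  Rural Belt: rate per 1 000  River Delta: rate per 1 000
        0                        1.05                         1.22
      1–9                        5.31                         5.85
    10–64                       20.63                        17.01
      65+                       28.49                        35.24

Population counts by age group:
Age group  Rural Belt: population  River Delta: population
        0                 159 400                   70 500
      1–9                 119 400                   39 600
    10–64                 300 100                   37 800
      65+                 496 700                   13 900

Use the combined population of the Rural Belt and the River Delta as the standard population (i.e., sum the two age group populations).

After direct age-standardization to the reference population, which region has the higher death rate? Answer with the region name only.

River Delta

Combined standard total = 1 237 400; weights = 0.1858, 0.1285, 0.2731, 0.4126.
The Rural Belt: 0.1858×1.05 + 0.1285×5.31 + 0.2731×20.63 + 0.4126×28.49 = 18.2670 per 1 000.
The River Delta: 0.1858×1.22 + 0.1285×5.85 + 0.2731×17.01 + 0.4126×35.24 = 20.1647 per 1 000.
The crude rates (19.66 vs 8.96) would put the Rural Belt higher, but that reflects its age composition; once standardized to a common age structure, the River Delta has the higher underlying rate.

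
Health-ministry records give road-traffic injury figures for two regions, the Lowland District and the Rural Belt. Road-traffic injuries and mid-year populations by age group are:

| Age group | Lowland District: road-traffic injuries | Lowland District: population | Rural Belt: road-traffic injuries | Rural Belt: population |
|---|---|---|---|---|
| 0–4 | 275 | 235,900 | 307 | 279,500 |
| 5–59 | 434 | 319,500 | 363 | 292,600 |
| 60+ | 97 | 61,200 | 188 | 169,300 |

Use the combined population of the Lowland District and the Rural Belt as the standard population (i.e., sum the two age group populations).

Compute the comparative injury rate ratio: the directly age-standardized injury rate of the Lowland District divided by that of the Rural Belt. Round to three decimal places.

Age-specific rates per 100,000 for the Lowland District: 116.57, 135.84, 158.50.
For the Rural Belt: 109.84, 124.06, 111.05.
Combined standard total = 1,358,000; weights = 0.3795, 0.4507, 0.1697.
The Lowland District: 0.3795×116.57 + 0.4507×135.84 + 0.1697×158.50 = 132.3727 per 100,000.
The Rural Belt: 0.3795×109.84 + 0.4507×124.06 + 0.1697×111.05 = 116.4538 per 100,000.
Ratio = 132.3727 ÷ 116.4538 = 1.13670.

1.137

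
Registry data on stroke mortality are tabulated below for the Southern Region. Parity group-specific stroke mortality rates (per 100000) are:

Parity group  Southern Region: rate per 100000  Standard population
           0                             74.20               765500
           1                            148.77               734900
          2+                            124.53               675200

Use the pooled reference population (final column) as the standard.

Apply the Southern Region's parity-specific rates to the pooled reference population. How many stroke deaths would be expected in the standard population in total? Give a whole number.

Expected stroke deaths = Σ (standard pop × parity-specific rate ÷ 100000)
= 765500×74.20/100000 + 734900×148.77/100000 + 675200×124.53/100000
= 568.00 + 1093.31 + 840.83 = 2502.14.

2502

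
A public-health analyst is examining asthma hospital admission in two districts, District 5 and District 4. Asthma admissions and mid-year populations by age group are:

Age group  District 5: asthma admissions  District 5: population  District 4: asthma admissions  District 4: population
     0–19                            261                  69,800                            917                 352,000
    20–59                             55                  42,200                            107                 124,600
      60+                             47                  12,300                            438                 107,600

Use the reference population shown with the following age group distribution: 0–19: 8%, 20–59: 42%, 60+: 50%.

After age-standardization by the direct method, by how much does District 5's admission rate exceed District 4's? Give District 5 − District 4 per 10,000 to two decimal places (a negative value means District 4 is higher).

Age-specific rates per 10,000 for District 5: 37.39, 13.03, 38.21.
For District 4: 26.05, 8.59, 40.71.
Standard weights: 0.08, 0.42, 0.50.
District 5: 0.0800×37.39 + 0.4200×13.03 + 0.5000×38.21 = 27.5710 per 10,000.
District 4: 0.0800×26.05 + 0.4200×8.59 + 0.5000×40.71 = 26.0440 per 10,000.
Difference = 27.5710 − 26.0440 = 1.5270.

1.53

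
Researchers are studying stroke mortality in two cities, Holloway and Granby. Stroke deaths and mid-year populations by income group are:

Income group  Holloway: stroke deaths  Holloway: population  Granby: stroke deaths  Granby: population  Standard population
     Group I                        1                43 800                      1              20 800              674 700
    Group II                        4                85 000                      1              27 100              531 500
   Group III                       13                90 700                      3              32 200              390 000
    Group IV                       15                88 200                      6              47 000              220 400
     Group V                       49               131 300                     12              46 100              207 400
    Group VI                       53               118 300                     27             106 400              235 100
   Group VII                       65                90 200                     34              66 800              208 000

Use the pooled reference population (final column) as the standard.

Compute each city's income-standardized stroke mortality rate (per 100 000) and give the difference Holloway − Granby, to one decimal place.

Income-specific rates per 100 000 for Holloway: 2.28, 4.71, 14.33, 17.01, 37.32, 44.80, 72.06.
For Granby: 4.81, 3.69, 9.32, 12.77, 26.03, 25.38, 50.90.
Standard total = 2 467 100; weights = 0.2735, 0.2154, 0.1581, 0.0893, 0.0841, 0.0953, 0.0843.
Holloway: 0.2735×2.28 + 0.2154×4.71 + 0.1581×14.33 + 0.0893×17.01 + 0.0841×37.32 + 0.0953×44.80 + 0.0843×72.06 = 18.9054 per 100 000.
Granby: 0.2735×4.81 + 0.2154×3.69 + 0.1581×9.32 + 0.0893×12.77 + 0.0841×26.03 + 0.0953×25.38 + 0.0843×50.90 = 13.6207 per 100 000.
Difference = 18.9054 − 13.6207 = 5.2847.

5.3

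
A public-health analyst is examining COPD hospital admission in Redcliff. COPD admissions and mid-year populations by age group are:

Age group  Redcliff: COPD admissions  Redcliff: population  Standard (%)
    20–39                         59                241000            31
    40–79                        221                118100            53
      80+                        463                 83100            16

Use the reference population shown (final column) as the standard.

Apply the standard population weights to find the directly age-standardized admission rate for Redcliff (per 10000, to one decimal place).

Age-specific rates per 10000 for Redcliff: 2.45, 18.71, 55.72.
Standard weights: 0.31, 0.53, 0.16.
Standardized rate: 0.3100×2.45 + 0.5300×18.71 + 0.1600×55.72 = 19.5913 per 10000.

19.6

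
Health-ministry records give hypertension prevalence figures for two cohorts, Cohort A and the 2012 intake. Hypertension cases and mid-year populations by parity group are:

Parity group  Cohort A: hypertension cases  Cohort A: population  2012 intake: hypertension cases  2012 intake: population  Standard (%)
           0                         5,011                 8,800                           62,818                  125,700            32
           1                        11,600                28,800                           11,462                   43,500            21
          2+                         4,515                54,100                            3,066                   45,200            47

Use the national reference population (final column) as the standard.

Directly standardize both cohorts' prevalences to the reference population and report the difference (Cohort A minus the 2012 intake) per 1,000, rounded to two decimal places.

Parity-specific rates per 1,000 for Cohort A: 569.432, 402.778, 83.457.
For the 2012 intake: 499.745, 263.494, 67.832.
Standard weights: 0.32, 0.21, 0.47.
Cohort A: 0.3200×569.432 + 0.2100×402.778 + 0.4700×83.457 = 306.0261 per 1,000.
The 2012 intake: 0.3200×499.745 + 0.2100×263.494 + 0.4700×67.832 = 247.1333 per 1,000.
Difference = 306.0261 − 247.1333 = 58.8928.

58.89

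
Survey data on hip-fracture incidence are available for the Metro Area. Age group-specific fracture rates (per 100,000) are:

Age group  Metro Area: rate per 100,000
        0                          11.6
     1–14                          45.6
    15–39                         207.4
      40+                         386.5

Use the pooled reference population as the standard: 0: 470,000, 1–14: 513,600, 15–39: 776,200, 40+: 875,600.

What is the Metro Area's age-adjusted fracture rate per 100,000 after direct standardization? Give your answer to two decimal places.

200.45

Standard total = 2,635,400; weights = 0.1783, 0.1949, 0.2945, 0.3322.
Standardized rate: 0.1783×11.6 + 0.1949×45.6 + 0.2945×207.4 + 0.3322×386.5 = 200.4536 per 100,000.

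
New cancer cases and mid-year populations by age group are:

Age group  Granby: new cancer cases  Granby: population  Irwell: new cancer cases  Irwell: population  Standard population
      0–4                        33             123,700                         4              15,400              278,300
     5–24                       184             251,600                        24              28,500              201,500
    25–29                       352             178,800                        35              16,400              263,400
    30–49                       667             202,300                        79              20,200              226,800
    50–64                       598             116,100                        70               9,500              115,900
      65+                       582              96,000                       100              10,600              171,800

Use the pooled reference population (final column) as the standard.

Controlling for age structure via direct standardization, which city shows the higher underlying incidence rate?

Irwell

Age-specific rates per 100,000 for Granby: 26.68, 73.13, 196.87, 329.71, 515.07, 606.25.
For Irwell: 25.97, 84.21, 213.41, 391.09, 736.84, 943.40.
Standard total = 1,257,700; weights = 0.2213, 0.1602, 0.2094, 0.1803, 0.0922, 0.1366.
Granby: 0.2213×26.68 + 0.1602×73.13 + 0.2094×196.87 + 0.1803×329.71 + 0.0922×515.07 + 0.1366×606.25 = 248.5840 per 100,000.
Irwell: 0.2213×25.97 + 0.1602×84.21 + 0.2094×213.41 + 0.1803×391.09 + 0.0922×736.84 + 0.1366×943.40 = 331.2275 per 100,000.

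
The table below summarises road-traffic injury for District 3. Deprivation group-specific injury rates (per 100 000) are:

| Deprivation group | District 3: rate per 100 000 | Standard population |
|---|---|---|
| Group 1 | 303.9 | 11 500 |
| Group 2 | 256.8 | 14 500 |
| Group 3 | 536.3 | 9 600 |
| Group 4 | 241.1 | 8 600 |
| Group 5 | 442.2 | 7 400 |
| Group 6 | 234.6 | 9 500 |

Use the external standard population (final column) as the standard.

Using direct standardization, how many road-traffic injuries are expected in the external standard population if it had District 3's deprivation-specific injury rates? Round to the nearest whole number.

199

Expected road-traffic injuries = Σ (standard pop × deprivation-specific rate ÷ 100 000)
= 11 500×303.9/100 000 + 14 500×256.8/100 000 + 9 600×536.3/100 000 + 8 600×241.1/100 000 + 7 400×442.2/100 000 + 9 500×234.6/100 000
= 34.95 + 37.24 + 51.48 + 20.73 + 32.72 + 22.29 = 199.41.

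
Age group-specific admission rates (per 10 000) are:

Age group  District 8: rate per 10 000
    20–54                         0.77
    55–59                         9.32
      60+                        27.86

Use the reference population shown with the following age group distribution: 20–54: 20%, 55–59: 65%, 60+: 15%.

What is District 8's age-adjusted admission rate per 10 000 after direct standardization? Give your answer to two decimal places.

10.39

Standard weights: 0.20, 0.65, 0.15.
Standardized rate: 0.2000×0.77 + 0.6500×9.32 + 0.1500×27.86 = 10.3910 per 10 000.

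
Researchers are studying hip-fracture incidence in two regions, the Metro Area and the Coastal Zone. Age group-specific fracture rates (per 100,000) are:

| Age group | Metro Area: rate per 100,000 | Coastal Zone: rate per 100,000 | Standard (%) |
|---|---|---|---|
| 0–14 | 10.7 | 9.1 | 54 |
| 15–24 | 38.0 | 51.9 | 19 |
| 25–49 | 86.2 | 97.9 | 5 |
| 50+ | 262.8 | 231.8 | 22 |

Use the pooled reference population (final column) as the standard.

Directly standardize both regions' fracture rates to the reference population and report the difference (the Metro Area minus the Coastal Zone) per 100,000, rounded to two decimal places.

Standard weights: 0.54, 0.19, 0.05, 0.22.
The Metro Area: 0.5400×10.7 + 0.1900×38.0 + 0.0500×86.2 + 0.2200×262.8 = 75.1240 per 100,000.
The Coastal Zone: 0.5400×9.1 + 0.1900×51.9 + 0.0500×97.9 + 0.2200×231.8 = 70.6660 per 100,000.
Difference = 75.1240 − 70.6660 = 4.4580.

4.46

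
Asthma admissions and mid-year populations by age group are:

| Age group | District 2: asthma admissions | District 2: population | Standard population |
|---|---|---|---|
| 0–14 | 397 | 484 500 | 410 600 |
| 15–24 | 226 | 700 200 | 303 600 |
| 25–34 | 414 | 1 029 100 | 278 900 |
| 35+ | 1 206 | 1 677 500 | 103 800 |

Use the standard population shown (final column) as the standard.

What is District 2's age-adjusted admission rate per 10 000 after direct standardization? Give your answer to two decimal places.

5.66

Age-specific rates per 10 000 for District 2: 8.19, 3.23, 4.02, 7.19.
Standard total = 1 096 900; weights = 0.3743, 0.2768, 0.2543, 0.0946.
Standardized rate: 0.3743×8.19 + 0.2768×3.23 + 0.2543×4.02 + 0.0946×7.19 = 5.6638 per 10 000.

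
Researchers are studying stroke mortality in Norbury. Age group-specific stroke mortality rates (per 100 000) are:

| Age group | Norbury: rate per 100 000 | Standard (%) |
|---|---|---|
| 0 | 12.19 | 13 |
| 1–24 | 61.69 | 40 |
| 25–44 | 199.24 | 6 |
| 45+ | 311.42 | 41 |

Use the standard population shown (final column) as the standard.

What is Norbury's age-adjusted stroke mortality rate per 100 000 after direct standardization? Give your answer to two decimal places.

165.90

Standard weights: 0.13, 0.40, 0.06, 0.41.
Standardized rate: 0.1300×12.19 + 0.4000×61.69 + 0.0600×199.24 + 0.4100×311.42 = 165.8973 per 100 000.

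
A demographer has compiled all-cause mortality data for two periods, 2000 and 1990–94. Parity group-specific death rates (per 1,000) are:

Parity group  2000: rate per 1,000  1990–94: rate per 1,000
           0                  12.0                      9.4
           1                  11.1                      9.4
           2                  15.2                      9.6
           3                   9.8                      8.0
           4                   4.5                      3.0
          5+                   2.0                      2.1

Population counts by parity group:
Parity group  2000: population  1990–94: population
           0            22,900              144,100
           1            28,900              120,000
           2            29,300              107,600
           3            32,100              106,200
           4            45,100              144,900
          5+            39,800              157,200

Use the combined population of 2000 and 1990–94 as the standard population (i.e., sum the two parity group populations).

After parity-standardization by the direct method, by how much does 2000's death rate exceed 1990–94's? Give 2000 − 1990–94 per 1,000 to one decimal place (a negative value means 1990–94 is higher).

Combined standard total = 978,100; weights = 0.1707, 0.1522, 0.1400, 0.1414, 0.1943, 0.2014.
2000: 0.1707×12.0 + 0.1522×11.1 + 0.1400×15.2 + 0.1414×9.8 + 0.1943×4.5 + 0.2014×2.0 = 8.5288 per 1,000.
1990–94: 0.1707×9.4 + 0.1522×9.4 + 0.1400×9.6 + 0.1414×8.0 + 0.1943×3.0 + 0.2014×2.1 = 6.5165 per 1,000.
Difference = 8.5288 − 6.5165 = 2.0123.

2.0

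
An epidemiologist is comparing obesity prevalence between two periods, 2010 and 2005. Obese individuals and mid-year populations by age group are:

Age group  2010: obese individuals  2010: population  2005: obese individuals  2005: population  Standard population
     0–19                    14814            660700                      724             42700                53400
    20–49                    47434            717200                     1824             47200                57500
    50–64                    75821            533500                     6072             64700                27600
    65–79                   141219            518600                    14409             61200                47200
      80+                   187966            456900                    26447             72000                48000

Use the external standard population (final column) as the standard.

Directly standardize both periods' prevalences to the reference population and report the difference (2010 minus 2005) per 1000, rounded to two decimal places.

30.21

Age-specific rates per 1000 for 2010: 22.422, 66.138, 142.120, 272.308, 411.394.
For 2005: 16.956, 38.644, 93.849, 235.441, 367.319.
Standard total = 233700; weights = 0.2285, 0.2460, 0.1181, 0.2020, 0.2054.
2010: 0.2285×22.422 + 0.2460×66.138 + 0.1181×142.120 + 0.2020×272.308 + 0.2054×411.394 = 177.6749 per 1000.
2005: 0.2285×16.956 + 0.2460×38.644 + 0.1181×93.849 + 0.2020×235.441 + 0.2054×367.319 = 147.4618 per 1000.
Difference = 177.6749 − 147.4618 = 30.2130.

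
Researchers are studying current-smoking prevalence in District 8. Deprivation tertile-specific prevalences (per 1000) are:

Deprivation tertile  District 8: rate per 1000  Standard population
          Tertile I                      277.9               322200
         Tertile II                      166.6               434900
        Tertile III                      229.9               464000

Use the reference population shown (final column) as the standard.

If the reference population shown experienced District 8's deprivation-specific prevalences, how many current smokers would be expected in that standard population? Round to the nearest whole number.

Expected current smokers = Σ (standard pop × deprivation-specific rate ÷ 1000)
= 322200×277.9/1000 + 434900×166.6/1000 + 464000×229.9/1000
= 89539.38 + 72454.34 + 106673.60 = 268667.32.

268667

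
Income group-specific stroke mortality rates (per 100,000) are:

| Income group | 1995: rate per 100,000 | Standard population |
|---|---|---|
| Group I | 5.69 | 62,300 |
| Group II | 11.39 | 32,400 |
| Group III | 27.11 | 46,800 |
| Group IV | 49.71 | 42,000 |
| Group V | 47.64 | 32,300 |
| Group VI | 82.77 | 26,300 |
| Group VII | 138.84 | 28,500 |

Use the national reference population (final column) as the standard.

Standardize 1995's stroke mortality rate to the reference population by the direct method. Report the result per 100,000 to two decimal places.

43.43

Standard total = 270,600; weights = 0.2302, 0.1197, 0.1729, 0.1552, 0.1194, 0.0972, 0.1053.
Standardized rate: 0.2302×5.69 + 0.1197×11.39 + 0.1729×27.11 + 0.1552×49.71 + 0.1194×47.64 + 0.0972×82.77 + 0.1053×138.84 = 43.4318 per 100,000.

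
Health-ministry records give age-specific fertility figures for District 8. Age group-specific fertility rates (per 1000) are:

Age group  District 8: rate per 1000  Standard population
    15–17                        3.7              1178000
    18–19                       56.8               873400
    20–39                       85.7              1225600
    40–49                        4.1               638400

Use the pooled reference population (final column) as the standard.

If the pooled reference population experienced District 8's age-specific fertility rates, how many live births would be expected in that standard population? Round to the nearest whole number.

Expected live births = Σ (standard pop × age-specific rate ÷ 1000)
= 1178000×3.7/1000 + 873400×56.8/1000 + 1225600×85.7/1000 + 638400×4.1/1000
= 4358.60 + 49609.12 + 105033.92 + 2617.44 = 161619.08.

161619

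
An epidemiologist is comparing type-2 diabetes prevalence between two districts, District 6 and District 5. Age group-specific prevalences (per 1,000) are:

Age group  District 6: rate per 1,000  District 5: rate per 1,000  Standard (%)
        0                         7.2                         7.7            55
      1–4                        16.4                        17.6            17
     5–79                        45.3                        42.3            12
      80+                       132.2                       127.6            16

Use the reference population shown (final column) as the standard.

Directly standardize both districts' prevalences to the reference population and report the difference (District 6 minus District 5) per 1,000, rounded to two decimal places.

0.62

Standard weights: 0.55, 0.17, 0.12, 0.16.
District 6: 0.5500×7.2 + 0.1700×16.4 + 0.1200×45.3 + 0.1600×132.2 = 33.3360 per 1,000.
District 5: 0.5500×7.7 + 0.1700×17.6 + 0.1200×42.3 + 0.1600×127.6 = 32.7190 per 1,000.
Difference = 33.3360 − 32.7190 = 0.6170.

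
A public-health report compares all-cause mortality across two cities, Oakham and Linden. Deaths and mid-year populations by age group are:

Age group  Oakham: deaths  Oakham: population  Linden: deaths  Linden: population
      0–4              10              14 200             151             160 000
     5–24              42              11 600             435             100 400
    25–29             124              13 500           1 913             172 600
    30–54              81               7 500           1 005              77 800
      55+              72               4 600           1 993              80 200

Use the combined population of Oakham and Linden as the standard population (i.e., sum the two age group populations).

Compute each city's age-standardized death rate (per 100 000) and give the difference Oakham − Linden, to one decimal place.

Age-specific rates per 100 000 for Oakham: 70.42, 362.07, 918.52, 1080.00, 1565.22.
For Linden: 94.38, 433.27, 1108.34, 1291.77, 2485.04.
Combined standard total = 642 400; weights = 0.2712, 0.1743, 0.2897, 0.1328, 0.1320.
Oakham: 0.2712×70.42 + 0.1743×362.07 + 0.2897×918.52 + 0.1328×1080.00 + 0.1320×1565.22 = 698.3345 per 100 000.
Linden: 0.2712×94.38 + 0.1743×433.27 + 0.2897×1108.34 + 0.1328×1291.77 + 0.1320×2485.04 = 921.7748 per 100 000.
Difference = 698.3345 − 921.7748 = -223.4403.

-223.4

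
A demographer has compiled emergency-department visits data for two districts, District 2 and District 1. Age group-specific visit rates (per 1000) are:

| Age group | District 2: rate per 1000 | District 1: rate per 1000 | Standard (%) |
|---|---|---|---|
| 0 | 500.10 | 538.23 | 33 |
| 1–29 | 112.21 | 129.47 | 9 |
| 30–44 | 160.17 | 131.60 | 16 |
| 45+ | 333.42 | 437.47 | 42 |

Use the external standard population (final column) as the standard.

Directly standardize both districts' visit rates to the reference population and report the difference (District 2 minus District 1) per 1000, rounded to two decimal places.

Standard weights: 0.33, 0.09, 0.16, 0.42.
District 2: 0.3300×500.10 + 0.0900×112.21 + 0.1600×160.17 + 0.4200×333.42 = 340.7955 per 1000.
District 1: 0.3300×538.23 + 0.0900×129.47 + 0.1600×131.60 + 0.4200×437.47 = 394.0616 per 1000.
Difference = 340.7955 − 394.0616 = -53.2661.

-53.27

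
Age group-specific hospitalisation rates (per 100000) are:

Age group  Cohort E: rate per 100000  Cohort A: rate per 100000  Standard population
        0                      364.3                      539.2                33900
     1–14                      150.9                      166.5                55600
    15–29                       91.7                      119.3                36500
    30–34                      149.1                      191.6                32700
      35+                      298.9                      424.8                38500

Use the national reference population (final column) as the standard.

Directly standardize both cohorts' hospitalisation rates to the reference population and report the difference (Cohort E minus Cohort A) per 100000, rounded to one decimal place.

Standard total = 197200; weights = 0.1719, 0.2819, 0.1851, 0.1658, 0.1952.
Cohort E: 0.1719×364.3 + 0.2819×150.9 + 0.1851×91.7 + 0.1658×149.1 + 0.1952×298.9 = 205.2235 per 100000.
Cohort A: 0.1719×539.2 + 0.2819×166.5 + 0.1851×119.3 + 0.1658×191.6 + 0.1952×424.8 = 276.4242 per 100000.
Difference = 205.2235 − 276.4242 = -71.2007.

-71.2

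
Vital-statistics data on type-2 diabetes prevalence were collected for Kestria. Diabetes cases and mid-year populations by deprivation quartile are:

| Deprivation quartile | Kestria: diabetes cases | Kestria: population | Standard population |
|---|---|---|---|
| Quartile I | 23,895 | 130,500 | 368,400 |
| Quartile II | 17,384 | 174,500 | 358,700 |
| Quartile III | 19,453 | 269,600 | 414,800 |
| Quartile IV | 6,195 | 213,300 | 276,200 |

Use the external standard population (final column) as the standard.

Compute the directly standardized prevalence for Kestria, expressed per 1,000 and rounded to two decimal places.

99.53

Deprivation-specific rates per 1,000 for Kestria: 183.103, 99.622, 72.155, 29.044.
Standard total = 1,418,100; weights = 0.2598, 0.2529, 0.2925, 0.1948.
Standardized rate: 0.2598×183.103 + 0.2529×99.622 + 0.2925×72.155 + 0.1948×29.044 = 99.5285 per 1,000.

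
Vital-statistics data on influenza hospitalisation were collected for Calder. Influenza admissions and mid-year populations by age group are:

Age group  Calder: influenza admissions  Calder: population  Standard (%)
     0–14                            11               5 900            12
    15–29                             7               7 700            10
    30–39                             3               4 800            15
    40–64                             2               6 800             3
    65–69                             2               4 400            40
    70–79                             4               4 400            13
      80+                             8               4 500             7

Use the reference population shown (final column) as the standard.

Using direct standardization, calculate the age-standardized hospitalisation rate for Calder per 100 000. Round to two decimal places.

84.17

Age-specific rates per 100 000 for Calder: 186.44, 90.91, 62.50, 29.41, 45.45, 90.91, 177.78.
Standard weights: 0.12, 0.10, 0.15, 0.03, 0.40, 0.13, 0.07.
Standardized rate: 0.1200×186.44 + 0.1000×90.91 + 0.1500×62.50 + 0.0300×29.41 + 0.4000×45.45 + 0.1300×90.91 + 0.0700×177.78 = 84.1656 per 100 000.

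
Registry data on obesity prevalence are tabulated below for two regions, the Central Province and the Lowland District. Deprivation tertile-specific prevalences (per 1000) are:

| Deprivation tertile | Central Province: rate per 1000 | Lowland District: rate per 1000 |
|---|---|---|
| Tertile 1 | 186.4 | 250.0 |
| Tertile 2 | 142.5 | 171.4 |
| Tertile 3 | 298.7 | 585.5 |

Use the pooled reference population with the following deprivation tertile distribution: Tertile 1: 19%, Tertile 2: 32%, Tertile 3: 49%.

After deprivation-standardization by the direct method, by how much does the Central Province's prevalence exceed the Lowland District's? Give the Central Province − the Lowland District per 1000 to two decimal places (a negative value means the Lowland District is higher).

Standard weights: 0.19, 0.32, 0.49.
The Central Province: 0.1900×186.4 + 0.3200×142.5 + 0.4900×298.7 = 227.3790 per 1000.
The Lowland District: 0.1900×250.0 + 0.3200×171.4 + 0.4900×585.5 = 389.2430 per 1000.
Difference = 227.3790 − 389.2430 = -161.8640.

-161.86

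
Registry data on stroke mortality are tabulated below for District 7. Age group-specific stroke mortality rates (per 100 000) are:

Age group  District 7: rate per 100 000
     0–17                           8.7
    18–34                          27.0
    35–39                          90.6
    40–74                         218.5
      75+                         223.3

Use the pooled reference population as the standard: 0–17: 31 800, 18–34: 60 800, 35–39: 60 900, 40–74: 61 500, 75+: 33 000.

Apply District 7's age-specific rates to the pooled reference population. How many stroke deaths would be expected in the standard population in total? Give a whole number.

282

Expected stroke deaths = Σ (standard pop × age-specific rate ÷ 100 000)
= 31 800×8.7/100 000 + 60 800×27.0/100 000 + 60 900×90.6/100 000 + 61 500×218.5/100 000 + 33 000×223.3/100 000
= 2.77 + 16.42 + 55.18 + 134.38 + 73.69 = 282.42.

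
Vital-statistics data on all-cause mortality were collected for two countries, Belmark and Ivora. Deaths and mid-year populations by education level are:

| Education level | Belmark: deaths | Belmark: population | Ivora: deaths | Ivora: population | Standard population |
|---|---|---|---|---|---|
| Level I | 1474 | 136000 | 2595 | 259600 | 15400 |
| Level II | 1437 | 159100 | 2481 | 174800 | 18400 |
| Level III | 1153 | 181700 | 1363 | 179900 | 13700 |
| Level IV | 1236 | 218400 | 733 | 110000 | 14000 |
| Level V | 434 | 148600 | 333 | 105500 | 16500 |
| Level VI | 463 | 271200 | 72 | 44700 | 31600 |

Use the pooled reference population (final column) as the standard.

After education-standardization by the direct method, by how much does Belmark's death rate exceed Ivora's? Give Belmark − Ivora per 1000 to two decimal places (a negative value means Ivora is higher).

Education-specific rates per 1000 for Belmark: 10.838, 9.032, 6.346, 5.659, 2.921, 1.707.
For Ivora: 9.996, 14.193, 7.576, 6.664, 3.156, 1.611.
Standard total = 109600; weights = 0.1405, 0.1679, 0.1250, 0.1277, 0.1505, 0.2883.
Belmark: 0.1405×10.838 + 0.1679×9.032 + 0.1250×6.346 + 0.1277×5.659 + 0.1505×2.921 + 0.2883×1.707 = 5.4873 per 1000.
Ivora: 0.1405×9.996 + 0.1679×14.193 + 0.1250×7.576 + 0.1277×6.664 + 0.1505×3.156 + 0.2883×1.611 = 6.5252 per 1000.
Difference = 5.4873 − 6.5252 = -1.0380.

-1.04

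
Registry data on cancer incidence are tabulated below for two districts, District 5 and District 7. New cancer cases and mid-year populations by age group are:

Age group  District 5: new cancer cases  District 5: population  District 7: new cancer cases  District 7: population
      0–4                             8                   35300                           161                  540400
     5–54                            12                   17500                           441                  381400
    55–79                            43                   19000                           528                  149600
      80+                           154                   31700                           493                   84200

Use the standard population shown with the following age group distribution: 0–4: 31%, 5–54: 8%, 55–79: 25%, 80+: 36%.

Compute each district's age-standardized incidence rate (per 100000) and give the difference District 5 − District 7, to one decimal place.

-73.5

Age-specific rates per 100000 for District 5: 22.66, 68.57, 226.32, 485.80.
For District 7: 29.79, 115.63, 352.94, 585.51.
Standard weights: 0.31, 0.08, 0.25, 0.36.
District 5: 0.3100×22.66 + 0.0800×68.57 + 0.2500×226.32 + 0.3600×485.80 = 243.9797 per 100000.
District 7: 0.3100×29.79 + 0.0800×115.63 + 0.2500×352.94 + 0.3600×585.51 = 317.5050 per 100000.
Difference = 243.9797 − 317.5050 = -73.5253.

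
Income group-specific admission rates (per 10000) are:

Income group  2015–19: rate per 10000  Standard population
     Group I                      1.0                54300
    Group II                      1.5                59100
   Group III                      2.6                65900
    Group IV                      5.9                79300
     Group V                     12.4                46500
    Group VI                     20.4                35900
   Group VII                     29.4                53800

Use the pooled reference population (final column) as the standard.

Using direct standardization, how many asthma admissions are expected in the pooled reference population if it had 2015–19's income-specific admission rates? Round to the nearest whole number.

367

Expected asthma admissions = Σ (standard pop × income-specific rate ÷ 10000)
= 54300×1.0/10000 + 59100×1.5/10000 + 65900×2.6/10000 + 79300×5.9/10000 + 46500×12.4/10000 + 35900×20.4/10000 + 53800×29.4/10000
= 5.43 + 8.87 + 17.13 + 46.79 + 57.66 + 73.24 + 158.17 = 367.28.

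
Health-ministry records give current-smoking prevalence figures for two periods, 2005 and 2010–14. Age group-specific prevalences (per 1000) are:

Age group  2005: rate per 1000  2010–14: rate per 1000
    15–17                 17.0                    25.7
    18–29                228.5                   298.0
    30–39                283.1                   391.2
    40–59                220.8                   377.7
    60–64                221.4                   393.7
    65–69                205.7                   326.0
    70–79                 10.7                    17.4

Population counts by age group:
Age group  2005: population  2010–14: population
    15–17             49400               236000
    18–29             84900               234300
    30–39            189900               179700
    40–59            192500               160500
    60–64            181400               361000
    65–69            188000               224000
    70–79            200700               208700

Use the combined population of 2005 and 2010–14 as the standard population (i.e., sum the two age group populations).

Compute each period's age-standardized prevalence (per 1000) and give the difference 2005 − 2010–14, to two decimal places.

-98.76

Combined standard total = 2691000; weights = 0.1061, 0.1186, 0.1373, 0.1312, 0.2016, 0.1531, 0.1521.
2005: 0.1061×17.0 + 0.1186×228.5 + 0.1373×283.1 + 0.1312×220.8 + 0.2016×221.4 + 0.1531×205.7 + 0.1521×10.7 = 174.5007 per 1000.
2010–14: 0.1061×25.7 + 0.1186×298.0 + 0.1373×391.2 + 0.1312×377.7 + 0.2016×393.7 + 0.1531×326.0 + 0.1521×17.4 = 273.2629 per 1000.
Difference = 174.5007 − 273.2629 = -98.7621.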